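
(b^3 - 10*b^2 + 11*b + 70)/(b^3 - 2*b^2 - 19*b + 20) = (b^2 - 5*b - 14)/(b^2 + 3*b - 4)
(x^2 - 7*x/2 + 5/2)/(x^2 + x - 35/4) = 2*(x - 1)/(2*x + 7)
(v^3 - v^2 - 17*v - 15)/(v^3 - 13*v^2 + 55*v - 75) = (v^2 + 4*v + 3)/(v^2 - 8*v + 15)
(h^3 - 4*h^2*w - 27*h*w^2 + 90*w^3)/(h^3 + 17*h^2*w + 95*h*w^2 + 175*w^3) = (h^2 - 9*h*w + 18*w^2)/(h^2 + 12*h*w + 35*w^2)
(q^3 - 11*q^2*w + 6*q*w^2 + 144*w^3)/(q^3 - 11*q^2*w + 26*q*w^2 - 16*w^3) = (q^2 - 3*q*w - 18*w^2)/(q^2 - 3*q*w + 2*w^2)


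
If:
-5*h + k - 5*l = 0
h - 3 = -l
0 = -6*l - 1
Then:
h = 19/6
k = 15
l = -1/6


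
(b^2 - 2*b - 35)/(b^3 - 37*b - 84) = (b + 5)/(b^2 + 7*b + 12)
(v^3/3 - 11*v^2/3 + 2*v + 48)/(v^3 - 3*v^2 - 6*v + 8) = (v^3 - 11*v^2 + 6*v + 144)/(3*(v^3 - 3*v^2 - 6*v + 8))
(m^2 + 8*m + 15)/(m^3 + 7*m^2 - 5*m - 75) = (m + 3)/(m^2 + 2*m - 15)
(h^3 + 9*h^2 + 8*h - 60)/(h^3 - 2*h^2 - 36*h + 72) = (h + 5)/(h - 6)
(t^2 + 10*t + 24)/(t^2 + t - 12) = (t + 6)/(t - 3)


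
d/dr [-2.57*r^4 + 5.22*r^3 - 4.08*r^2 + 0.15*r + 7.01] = -10.28*r^3 + 15.66*r^2 - 8.16*r + 0.15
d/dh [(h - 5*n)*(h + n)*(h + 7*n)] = 3*h^2 + 6*h*n - 33*n^2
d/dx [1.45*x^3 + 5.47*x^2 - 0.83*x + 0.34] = 4.35*x^2 + 10.94*x - 0.83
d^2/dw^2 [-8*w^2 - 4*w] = -16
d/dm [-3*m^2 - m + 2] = -6*m - 1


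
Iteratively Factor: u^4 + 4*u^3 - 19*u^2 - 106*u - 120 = (u - 5)*(u^3 + 9*u^2 + 26*u + 24) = (u - 5)*(u + 3)*(u^2 + 6*u + 8) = (u - 5)*(u + 2)*(u + 3)*(u + 4)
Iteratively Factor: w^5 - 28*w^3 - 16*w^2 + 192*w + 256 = (w - 4)*(w^4 + 4*w^3 - 12*w^2 - 64*w - 64) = (w - 4)^2*(w^3 + 8*w^2 + 20*w + 16) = (w - 4)^2*(w + 4)*(w^2 + 4*w + 4) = (w - 4)^2*(w + 2)*(w + 4)*(w + 2)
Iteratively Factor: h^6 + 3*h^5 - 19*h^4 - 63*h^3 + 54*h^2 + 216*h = (h)*(h^5 + 3*h^4 - 19*h^3 - 63*h^2 + 54*h + 216) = h*(h - 2)*(h^4 + 5*h^3 - 9*h^2 - 81*h - 108) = h*(h - 2)*(h + 3)*(h^3 + 2*h^2 - 15*h - 36) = h*(h - 2)*(h + 3)^2*(h^2 - h - 12) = h*(h - 2)*(h + 3)^3*(h - 4)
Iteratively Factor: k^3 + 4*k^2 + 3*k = (k + 1)*(k^2 + 3*k) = (k + 1)*(k + 3)*(k)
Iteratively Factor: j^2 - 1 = (j - 1)*(j + 1)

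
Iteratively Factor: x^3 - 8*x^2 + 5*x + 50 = (x - 5)*(x^2 - 3*x - 10) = (x - 5)^2*(x + 2)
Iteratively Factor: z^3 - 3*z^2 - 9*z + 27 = (z - 3)*(z^2 - 9) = (z - 3)^2*(z + 3)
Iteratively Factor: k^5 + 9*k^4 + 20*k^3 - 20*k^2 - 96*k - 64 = (k + 4)*(k^4 + 5*k^3 - 20*k - 16) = (k + 2)*(k + 4)*(k^3 + 3*k^2 - 6*k - 8) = (k - 2)*(k + 2)*(k + 4)*(k^2 + 5*k + 4) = (k - 2)*(k + 2)*(k + 4)^2*(k + 1)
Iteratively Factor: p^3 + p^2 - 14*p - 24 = (p - 4)*(p^2 + 5*p + 6) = (p - 4)*(p + 3)*(p + 2)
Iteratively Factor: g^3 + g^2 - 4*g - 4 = (g - 2)*(g^2 + 3*g + 2) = (g - 2)*(g + 2)*(g + 1)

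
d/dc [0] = 0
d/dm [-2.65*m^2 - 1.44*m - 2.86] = -5.3*m - 1.44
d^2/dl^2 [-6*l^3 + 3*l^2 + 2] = 6 - 36*l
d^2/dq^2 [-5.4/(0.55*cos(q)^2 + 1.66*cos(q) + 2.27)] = (6.534*(1 - cos(q)^2)^2 + 14.7906*cos(q)^3 - 8.82036000000001*cos(q)^2 - 49.92948*cos(q) - 22.81068)/(0.55*cos(q)^2 + 1.66*cos(q) + 2.27)^3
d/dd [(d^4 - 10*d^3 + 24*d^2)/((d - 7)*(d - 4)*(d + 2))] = d*(d^3 - 10*d^2 - 12*d + 168)/(d^4 - 10*d^3 - 3*d^2 + 140*d + 196)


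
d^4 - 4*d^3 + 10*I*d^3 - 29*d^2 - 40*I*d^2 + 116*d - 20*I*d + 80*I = (d - 4)*(d + I)*(d + 4*I)*(d + 5*I)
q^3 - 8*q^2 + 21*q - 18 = (q - 3)^2*(q - 2)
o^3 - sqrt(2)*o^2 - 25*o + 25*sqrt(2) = (o - 5)*(o + 5)*(o - sqrt(2))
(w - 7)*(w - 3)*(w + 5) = w^3 - 5*w^2 - 29*w + 105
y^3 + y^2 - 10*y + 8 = (y - 2)*(y - 1)*(y + 4)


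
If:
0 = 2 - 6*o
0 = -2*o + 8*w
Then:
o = 1/3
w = 1/12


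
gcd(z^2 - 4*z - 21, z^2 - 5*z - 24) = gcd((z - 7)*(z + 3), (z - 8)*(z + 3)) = z + 3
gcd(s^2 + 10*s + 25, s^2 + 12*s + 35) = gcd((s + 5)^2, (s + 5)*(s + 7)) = s + 5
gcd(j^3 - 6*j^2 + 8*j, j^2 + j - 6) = j - 2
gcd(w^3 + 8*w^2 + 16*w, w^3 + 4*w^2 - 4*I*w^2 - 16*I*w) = w^2 + 4*w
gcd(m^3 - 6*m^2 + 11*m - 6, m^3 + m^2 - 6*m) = m - 2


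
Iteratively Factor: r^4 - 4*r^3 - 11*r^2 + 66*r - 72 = (r + 4)*(r^3 - 8*r^2 + 21*r - 18) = (r - 3)*(r + 4)*(r^2 - 5*r + 6) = (r - 3)^2*(r + 4)*(r - 2)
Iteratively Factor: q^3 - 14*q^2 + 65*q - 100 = (q - 5)*(q^2 - 9*q + 20) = (q - 5)^2*(q - 4)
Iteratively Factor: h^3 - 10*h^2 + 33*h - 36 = (h - 4)*(h^2 - 6*h + 9) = (h - 4)*(h - 3)*(h - 3)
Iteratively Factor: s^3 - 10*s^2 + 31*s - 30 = (s - 2)*(s^2 - 8*s + 15) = (s - 3)*(s - 2)*(s - 5)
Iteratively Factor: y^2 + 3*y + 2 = (y + 1)*(y + 2)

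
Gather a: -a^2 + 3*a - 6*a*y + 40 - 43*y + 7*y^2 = -a^2 + a*(3 - 6*y) + 7*y^2 - 43*y + 40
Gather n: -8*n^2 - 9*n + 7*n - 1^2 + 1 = -8*n^2 - 2*n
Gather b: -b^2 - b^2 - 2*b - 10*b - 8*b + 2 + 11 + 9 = -2*b^2 - 20*b + 22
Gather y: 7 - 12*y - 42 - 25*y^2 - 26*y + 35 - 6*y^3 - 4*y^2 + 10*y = -6*y^3 - 29*y^2 - 28*y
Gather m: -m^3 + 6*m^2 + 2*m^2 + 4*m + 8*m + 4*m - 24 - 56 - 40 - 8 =-m^3 + 8*m^2 + 16*m - 128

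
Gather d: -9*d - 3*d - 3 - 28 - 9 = -12*d - 40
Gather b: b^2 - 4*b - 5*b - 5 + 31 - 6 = b^2 - 9*b + 20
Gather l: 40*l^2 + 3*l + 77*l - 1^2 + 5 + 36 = 40*l^2 + 80*l + 40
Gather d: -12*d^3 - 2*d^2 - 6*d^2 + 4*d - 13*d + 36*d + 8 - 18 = -12*d^3 - 8*d^2 + 27*d - 10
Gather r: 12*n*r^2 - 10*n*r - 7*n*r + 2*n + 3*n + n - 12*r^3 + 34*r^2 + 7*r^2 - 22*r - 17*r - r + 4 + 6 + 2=6*n - 12*r^3 + r^2*(12*n + 41) + r*(-17*n - 40) + 12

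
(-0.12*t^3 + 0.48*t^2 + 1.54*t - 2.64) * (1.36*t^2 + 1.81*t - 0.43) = -0.1632*t^5 + 0.4356*t^4 + 3.0148*t^3 - 1.0094*t^2 - 5.4406*t + 1.1352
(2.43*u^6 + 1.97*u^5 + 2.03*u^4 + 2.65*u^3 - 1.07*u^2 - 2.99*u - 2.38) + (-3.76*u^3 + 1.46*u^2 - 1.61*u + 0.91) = 2.43*u^6 + 1.97*u^5 + 2.03*u^4 - 1.11*u^3 + 0.39*u^2 - 4.6*u - 1.47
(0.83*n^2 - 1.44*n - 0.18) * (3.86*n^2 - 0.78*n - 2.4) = 3.2038*n^4 - 6.2058*n^3 - 1.5636*n^2 + 3.5964*n + 0.432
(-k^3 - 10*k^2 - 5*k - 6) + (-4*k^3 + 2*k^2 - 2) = -5*k^3 - 8*k^2 - 5*k - 8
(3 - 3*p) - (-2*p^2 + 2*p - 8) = 2*p^2 - 5*p + 11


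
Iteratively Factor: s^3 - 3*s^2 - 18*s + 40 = (s + 4)*(s^2 - 7*s + 10) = (s - 2)*(s + 4)*(s - 5)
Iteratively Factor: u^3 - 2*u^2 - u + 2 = (u - 1)*(u^2 - u - 2) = (u - 1)*(u + 1)*(u - 2)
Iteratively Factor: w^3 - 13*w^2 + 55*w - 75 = (w - 5)*(w^2 - 8*w + 15) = (w - 5)*(w - 3)*(w - 5)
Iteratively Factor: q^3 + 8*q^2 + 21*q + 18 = (q + 3)*(q^2 + 5*q + 6) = (q + 3)^2*(q + 2)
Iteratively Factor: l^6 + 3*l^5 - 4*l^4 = (l)*(l^5 + 3*l^4 - 4*l^3) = l^2*(l^4 + 3*l^3 - 4*l^2) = l^2*(l - 1)*(l^3 + 4*l^2) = l^3*(l - 1)*(l^2 + 4*l) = l^4*(l - 1)*(l + 4)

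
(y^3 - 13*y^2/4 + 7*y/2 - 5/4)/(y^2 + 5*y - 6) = (4*y^2 - 9*y + 5)/(4*(y + 6))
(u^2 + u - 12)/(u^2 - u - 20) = (u - 3)/(u - 5)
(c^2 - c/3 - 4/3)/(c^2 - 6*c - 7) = (c - 4/3)/(c - 7)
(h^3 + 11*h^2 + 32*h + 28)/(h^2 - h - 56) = (h^2 + 4*h + 4)/(h - 8)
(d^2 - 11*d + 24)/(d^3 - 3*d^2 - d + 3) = (d - 8)/(d^2 - 1)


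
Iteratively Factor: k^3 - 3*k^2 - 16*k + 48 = (k + 4)*(k^2 - 7*k + 12) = (k - 4)*(k + 4)*(k - 3)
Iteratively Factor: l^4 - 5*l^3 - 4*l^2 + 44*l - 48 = (l + 3)*(l^3 - 8*l^2 + 20*l - 16) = (l - 2)*(l + 3)*(l^2 - 6*l + 8) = (l - 4)*(l - 2)*(l + 3)*(l - 2)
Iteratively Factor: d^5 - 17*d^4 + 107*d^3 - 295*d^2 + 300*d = (d - 3)*(d^4 - 14*d^3 + 65*d^2 - 100*d) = d*(d - 3)*(d^3 - 14*d^2 + 65*d - 100) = d*(d - 5)*(d - 3)*(d^2 - 9*d + 20) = d*(d - 5)^2*(d - 3)*(d - 4)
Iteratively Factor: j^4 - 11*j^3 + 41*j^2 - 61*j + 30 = (j - 2)*(j^3 - 9*j^2 + 23*j - 15) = (j - 3)*(j - 2)*(j^2 - 6*j + 5) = (j - 3)*(j - 2)*(j - 1)*(j - 5)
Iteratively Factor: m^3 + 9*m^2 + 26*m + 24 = (m + 3)*(m^2 + 6*m + 8) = (m + 2)*(m + 3)*(m + 4)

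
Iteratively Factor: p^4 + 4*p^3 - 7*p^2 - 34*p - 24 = (p - 3)*(p^3 + 7*p^2 + 14*p + 8) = (p - 3)*(p + 4)*(p^2 + 3*p + 2) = (p - 3)*(p + 1)*(p + 4)*(p + 2)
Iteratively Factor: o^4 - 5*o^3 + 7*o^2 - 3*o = (o)*(o^3 - 5*o^2 + 7*o - 3) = o*(o - 3)*(o^2 - 2*o + 1) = o*(o - 3)*(o - 1)*(o - 1)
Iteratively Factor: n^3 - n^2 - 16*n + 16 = (n - 1)*(n^2 - 16) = (n - 1)*(n + 4)*(n - 4)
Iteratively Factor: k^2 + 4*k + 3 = (k + 3)*(k + 1)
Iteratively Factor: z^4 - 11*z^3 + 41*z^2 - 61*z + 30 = (z - 5)*(z^3 - 6*z^2 + 11*z - 6) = (z - 5)*(z - 3)*(z^2 - 3*z + 2) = (z - 5)*(z - 3)*(z - 2)*(z - 1)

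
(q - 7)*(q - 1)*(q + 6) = q^3 - 2*q^2 - 41*q + 42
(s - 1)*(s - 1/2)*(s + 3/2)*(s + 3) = s^4 + 3*s^3 - 7*s^2/4 - 9*s/2 + 9/4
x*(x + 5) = x^2 + 5*x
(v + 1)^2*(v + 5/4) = v^3 + 13*v^2/4 + 7*v/2 + 5/4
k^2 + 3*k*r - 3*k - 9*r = (k - 3)*(k + 3*r)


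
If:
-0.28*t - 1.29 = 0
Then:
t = -4.61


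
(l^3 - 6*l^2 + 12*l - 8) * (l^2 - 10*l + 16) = l^5 - 16*l^4 + 88*l^3 - 224*l^2 + 272*l - 128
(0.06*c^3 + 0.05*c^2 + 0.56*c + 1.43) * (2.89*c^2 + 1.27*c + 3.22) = 0.1734*c^5 + 0.2207*c^4 + 1.8751*c^3 + 5.0049*c^2 + 3.6193*c + 4.6046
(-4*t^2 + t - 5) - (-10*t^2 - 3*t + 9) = 6*t^2 + 4*t - 14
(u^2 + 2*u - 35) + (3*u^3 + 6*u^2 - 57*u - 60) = 3*u^3 + 7*u^2 - 55*u - 95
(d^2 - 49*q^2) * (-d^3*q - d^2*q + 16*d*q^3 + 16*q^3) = -d^5*q - d^4*q + 65*d^3*q^3 + 65*d^2*q^3 - 784*d*q^5 - 784*q^5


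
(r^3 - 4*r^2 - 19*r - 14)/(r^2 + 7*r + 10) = (r^2 - 6*r - 7)/(r + 5)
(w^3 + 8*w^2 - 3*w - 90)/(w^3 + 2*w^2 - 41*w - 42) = (w^3 + 8*w^2 - 3*w - 90)/(w^3 + 2*w^2 - 41*w - 42)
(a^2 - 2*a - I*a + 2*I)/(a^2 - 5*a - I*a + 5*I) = (a - 2)/(a - 5)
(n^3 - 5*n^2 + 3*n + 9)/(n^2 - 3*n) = n - 2 - 3/n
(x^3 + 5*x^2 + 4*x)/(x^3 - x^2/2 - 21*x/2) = 2*(x^2 + 5*x + 4)/(2*x^2 - x - 21)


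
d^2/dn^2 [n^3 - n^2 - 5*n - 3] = 6*n - 2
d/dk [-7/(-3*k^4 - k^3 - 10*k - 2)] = 7*(-12*k^3 - 3*k^2 - 10)/(3*k^4 + k^3 + 10*k + 2)^2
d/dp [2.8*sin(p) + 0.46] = 2.8*cos(p)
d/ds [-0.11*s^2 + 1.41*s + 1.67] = 1.41 - 0.22*s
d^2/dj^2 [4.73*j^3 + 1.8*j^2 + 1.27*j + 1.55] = 28.38*j + 3.6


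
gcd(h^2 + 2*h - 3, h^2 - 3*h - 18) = h + 3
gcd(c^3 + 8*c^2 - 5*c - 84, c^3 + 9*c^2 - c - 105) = c^2 + 4*c - 21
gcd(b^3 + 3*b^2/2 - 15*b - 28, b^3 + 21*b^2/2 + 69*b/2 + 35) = b^2 + 11*b/2 + 7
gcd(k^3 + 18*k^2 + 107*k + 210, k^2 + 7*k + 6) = k + 6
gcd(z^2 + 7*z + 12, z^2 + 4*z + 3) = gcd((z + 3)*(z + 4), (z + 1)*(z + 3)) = z + 3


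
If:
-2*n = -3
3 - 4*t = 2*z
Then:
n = 3/2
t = 3/4 - z/2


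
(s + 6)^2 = s^2 + 12*s + 36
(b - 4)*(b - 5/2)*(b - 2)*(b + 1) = b^4 - 15*b^3/2 + 29*b^2/2 + 3*b - 20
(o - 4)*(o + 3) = o^2 - o - 12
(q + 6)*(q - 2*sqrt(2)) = q^2 - 2*sqrt(2)*q + 6*q - 12*sqrt(2)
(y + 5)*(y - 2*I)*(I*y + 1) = I*y^3 + 3*y^2 + 5*I*y^2 + 15*y - 2*I*y - 10*I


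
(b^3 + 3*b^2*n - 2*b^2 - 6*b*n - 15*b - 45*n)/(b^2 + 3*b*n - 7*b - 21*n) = (b^2 - 2*b - 15)/(b - 7)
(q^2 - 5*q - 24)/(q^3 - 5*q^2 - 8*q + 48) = (q - 8)/(q^2 - 8*q + 16)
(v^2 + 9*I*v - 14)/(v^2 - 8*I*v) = (v^2 + 9*I*v - 14)/(v*(v - 8*I))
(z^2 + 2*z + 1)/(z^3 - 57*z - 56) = (z + 1)/(z^2 - z - 56)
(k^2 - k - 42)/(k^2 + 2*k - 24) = (k - 7)/(k - 4)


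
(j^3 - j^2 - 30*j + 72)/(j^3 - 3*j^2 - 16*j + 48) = (j + 6)/(j + 4)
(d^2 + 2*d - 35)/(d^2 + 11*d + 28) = (d - 5)/(d + 4)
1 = 1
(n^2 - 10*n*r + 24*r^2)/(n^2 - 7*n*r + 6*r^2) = (-n + 4*r)/(-n + r)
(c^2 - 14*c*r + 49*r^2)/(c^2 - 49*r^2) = (c - 7*r)/(c + 7*r)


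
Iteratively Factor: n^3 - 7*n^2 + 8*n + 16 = (n - 4)*(n^2 - 3*n - 4) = (n - 4)^2*(n + 1)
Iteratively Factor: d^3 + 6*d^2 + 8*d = (d + 2)*(d^2 + 4*d) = (d + 2)*(d + 4)*(d)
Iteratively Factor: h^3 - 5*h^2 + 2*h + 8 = (h + 1)*(h^2 - 6*h + 8) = (h - 4)*(h + 1)*(h - 2)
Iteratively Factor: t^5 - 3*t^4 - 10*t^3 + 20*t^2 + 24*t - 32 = (t - 4)*(t^4 + t^3 - 6*t^2 - 4*t + 8) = (t - 4)*(t - 2)*(t^3 + 3*t^2 - 4) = (t - 4)*(t - 2)*(t + 2)*(t^2 + t - 2) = (t - 4)*(t - 2)*(t + 2)^2*(t - 1)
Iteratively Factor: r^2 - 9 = (r + 3)*(r - 3)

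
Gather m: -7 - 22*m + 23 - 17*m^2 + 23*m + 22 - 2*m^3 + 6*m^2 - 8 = -2*m^3 - 11*m^2 + m + 30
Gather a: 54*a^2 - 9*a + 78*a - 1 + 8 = 54*a^2 + 69*a + 7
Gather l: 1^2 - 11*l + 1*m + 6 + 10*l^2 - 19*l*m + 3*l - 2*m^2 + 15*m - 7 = 10*l^2 + l*(-19*m - 8) - 2*m^2 + 16*m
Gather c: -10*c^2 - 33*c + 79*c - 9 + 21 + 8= -10*c^2 + 46*c + 20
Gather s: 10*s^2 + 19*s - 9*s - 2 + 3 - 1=10*s^2 + 10*s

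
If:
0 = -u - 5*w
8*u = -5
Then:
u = -5/8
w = 1/8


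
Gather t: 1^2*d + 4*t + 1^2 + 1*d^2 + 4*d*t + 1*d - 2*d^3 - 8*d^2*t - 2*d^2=-2*d^3 - d^2 + 2*d + t*(-8*d^2 + 4*d + 4) + 1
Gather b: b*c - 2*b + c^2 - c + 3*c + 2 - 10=b*(c - 2) + c^2 + 2*c - 8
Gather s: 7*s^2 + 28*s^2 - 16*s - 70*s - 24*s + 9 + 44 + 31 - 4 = 35*s^2 - 110*s + 80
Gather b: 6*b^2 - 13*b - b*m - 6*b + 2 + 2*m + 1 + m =6*b^2 + b*(-m - 19) + 3*m + 3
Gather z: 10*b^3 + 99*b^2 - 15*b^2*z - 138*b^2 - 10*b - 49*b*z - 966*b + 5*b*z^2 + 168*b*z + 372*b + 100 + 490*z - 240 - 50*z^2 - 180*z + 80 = 10*b^3 - 39*b^2 - 604*b + z^2*(5*b - 50) + z*(-15*b^2 + 119*b + 310) - 60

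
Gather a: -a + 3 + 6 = 9 - a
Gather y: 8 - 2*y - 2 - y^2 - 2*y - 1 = -y^2 - 4*y + 5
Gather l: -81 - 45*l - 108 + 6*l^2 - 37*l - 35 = 6*l^2 - 82*l - 224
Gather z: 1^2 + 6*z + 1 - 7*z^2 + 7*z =-7*z^2 + 13*z + 2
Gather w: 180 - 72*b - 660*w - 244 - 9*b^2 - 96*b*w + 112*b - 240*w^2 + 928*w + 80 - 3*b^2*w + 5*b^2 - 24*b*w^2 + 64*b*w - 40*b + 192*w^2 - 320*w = -4*b^2 + w^2*(-24*b - 48) + w*(-3*b^2 - 32*b - 52) + 16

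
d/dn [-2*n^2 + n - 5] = 1 - 4*n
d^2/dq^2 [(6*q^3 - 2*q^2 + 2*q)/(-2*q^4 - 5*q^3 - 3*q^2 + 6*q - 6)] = 4*q*(-12*q^8 + 12*q^7 + 60*q^6 - 268*q^5 + 141*q^4 + 405*q^3 - 165*q^2 + 450*q - 270)/(8*q^12 + 60*q^11 + 186*q^10 + 233*q^9 - 9*q^8 - 171*q^7 + 369*q^6 + 486*q^5 - 378*q^4 - 324*q^3 + 972*q^2 - 648*q + 216)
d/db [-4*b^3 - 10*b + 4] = -12*b^2 - 10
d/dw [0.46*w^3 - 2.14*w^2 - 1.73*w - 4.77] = 1.38*w^2 - 4.28*w - 1.73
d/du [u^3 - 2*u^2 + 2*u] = 3*u^2 - 4*u + 2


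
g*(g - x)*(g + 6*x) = g^3 + 5*g^2*x - 6*g*x^2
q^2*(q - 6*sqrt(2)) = q^3 - 6*sqrt(2)*q^2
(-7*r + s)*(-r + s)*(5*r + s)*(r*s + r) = 35*r^4*s + 35*r^4 - 33*r^3*s^2 - 33*r^3*s - 3*r^2*s^3 - 3*r^2*s^2 + r*s^4 + r*s^3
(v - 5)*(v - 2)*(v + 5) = v^3 - 2*v^2 - 25*v + 50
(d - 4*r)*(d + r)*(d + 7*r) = d^3 + 4*d^2*r - 25*d*r^2 - 28*r^3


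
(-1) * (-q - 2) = q + 2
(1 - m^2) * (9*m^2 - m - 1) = -9*m^4 + m^3 + 10*m^2 - m - 1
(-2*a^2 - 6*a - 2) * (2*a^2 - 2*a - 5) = -4*a^4 - 8*a^3 + 18*a^2 + 34*a + 10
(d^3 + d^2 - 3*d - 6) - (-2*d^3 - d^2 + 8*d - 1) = 3*d^3 + 2*d^2 - 11*d - 5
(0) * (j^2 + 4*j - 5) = 0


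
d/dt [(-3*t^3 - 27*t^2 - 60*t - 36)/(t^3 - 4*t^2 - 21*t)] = 3*(13*t^4 + 82*t^3 + 145*t^2 - 96*t - 252)/(t^2*(t^4 - 8*t^3 - 26*t^2 + 168*t + 441))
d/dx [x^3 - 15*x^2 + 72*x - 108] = 3*x^2 - 30*x + 72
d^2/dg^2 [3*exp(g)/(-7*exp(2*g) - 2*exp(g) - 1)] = (-147*exp(4*g) + 42*exp(3*g) + 126*exp(2*g) + 6*exp(g) - 3)*exp(g)/(343*exp(6*g) + 294*exp(5*g) + 231*exp(4*g) + 92*exp(3*g) + 33*exp(2*g) + 6*exp(g) + 1)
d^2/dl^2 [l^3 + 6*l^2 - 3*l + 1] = 6*l + 12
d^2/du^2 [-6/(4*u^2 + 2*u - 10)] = 6*(4*u^2 + 2*u - (4*u + 1)^2 - 10)/(2*u^2 + u - 5)^3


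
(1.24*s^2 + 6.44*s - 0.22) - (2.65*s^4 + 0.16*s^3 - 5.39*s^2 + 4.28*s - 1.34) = -2.65*s^4 - 0.16*s^3 + 6.63*s^2 + 2.16*s + 1.12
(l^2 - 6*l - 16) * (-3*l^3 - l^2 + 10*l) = -3*l^5 + 17*l^4 + 64*l^3 - 44*l^2 - 160*l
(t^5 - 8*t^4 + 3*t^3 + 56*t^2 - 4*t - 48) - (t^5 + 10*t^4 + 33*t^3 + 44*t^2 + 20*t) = -18*t^4 - 30*t^3 + 12*t^2 - 24*t - 48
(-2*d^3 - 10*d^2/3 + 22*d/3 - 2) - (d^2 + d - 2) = -2*d^3 - 13*d^2/3 + 19*d/3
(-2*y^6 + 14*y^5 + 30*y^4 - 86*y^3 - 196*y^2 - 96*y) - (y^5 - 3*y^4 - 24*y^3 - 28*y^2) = -2*y^6 + 13*y^5 + 33*y^4 - 62*y^3 - 168*y^2 - 96*y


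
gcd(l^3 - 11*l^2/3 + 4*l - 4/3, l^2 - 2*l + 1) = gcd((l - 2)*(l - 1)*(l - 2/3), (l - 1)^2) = l - 1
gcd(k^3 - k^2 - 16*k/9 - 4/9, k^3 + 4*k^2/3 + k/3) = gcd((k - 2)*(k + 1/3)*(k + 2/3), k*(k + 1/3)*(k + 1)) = k + 1/3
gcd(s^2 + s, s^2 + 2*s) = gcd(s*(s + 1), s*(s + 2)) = s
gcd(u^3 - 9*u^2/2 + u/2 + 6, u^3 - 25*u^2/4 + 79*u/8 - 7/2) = u - 4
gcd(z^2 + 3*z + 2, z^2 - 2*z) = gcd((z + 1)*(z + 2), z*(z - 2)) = 1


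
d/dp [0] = 0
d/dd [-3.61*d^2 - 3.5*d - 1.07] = -7.22*d - 3.5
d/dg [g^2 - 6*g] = 2*g - 6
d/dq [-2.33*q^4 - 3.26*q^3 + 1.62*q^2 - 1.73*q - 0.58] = -9.32*q^3 - 9.78*q^2 + 3.24*q - 1.73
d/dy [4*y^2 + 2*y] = 8*y + 2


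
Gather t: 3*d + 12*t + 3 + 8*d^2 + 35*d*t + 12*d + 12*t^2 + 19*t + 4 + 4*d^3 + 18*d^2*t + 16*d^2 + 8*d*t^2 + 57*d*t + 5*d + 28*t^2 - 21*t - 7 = 4*d^3 + 24*d^2 + 20*d + t^2*(8*d + 40) + t*(18*d^2 + 92*d + 10)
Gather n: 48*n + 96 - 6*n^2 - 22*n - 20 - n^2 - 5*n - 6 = -7*n^2 + 21*n + 70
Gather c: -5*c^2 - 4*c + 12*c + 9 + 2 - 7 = -5*c^2 + 8*c + 4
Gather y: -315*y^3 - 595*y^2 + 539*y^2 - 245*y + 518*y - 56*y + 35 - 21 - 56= -315*y^3 - 56*y^2 + 217*y - 42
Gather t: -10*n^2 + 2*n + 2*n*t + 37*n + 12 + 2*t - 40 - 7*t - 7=-10*n^2 + 39*n + t*(2*n - 5) - 35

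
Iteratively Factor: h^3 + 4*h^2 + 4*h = (h)*(h^2 + 4*h + 4) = h*(h + 2)*(h + 2)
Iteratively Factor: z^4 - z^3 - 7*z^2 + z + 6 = (z - 1)*(z^3 - 7*z - 6) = (z - 3)*(z - 1)*(z^2 + 3*z + 2) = (z - 3)*(z - 1)*(z + 1)*(z + 2)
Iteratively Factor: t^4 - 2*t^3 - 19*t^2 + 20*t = (t - 1)*(t^3 - t^2 - 20*t) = t*(t - 1)*(t^2 - t - 20) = t*(t - 5)*(t - 1)*(t + 4)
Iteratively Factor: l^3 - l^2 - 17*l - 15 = (l + 3)*(l^2 - 4*l - 5) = (l + 1)*(l + 3)*(l - 5)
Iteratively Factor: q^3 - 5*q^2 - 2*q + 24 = (q - 4)*(q^2 - q - 6) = (q - 4)*(q + 2)*(q - 3)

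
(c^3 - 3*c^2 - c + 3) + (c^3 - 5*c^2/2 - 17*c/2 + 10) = 2*c^3 - 11*c^2/2 - 19*c/2 + 13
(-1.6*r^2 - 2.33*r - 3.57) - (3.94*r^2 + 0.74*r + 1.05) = -5.54*r^2 - 3.07*r - 4.62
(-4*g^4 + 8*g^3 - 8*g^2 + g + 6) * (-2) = 8*g^4 - 16*g^3 + 16*g^2 - 2*g - 12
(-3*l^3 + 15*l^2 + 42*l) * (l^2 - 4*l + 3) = -3*l^5 + 27*l^4 - 27*l^3 - 123*l^2 + 126*l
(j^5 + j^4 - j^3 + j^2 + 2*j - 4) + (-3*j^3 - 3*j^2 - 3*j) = j^5 + j^4 - 4*j^3 - 2*j^2 - j - 4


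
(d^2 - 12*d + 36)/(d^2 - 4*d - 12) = (d - 6)/(d + 2)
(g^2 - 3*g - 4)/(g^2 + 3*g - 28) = (g + 1)/(g + 7)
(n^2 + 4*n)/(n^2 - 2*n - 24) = n/(n - 6)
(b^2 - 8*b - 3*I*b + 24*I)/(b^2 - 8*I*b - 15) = (b - 8)/(b - 5*I)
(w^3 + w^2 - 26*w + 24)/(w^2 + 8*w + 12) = (w^2 - 5*w + 4)/(w + 2)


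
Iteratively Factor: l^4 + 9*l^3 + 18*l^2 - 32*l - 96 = (l + 3)*(l^3 + 6*l^2 - 32) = (l - 2)*(l + 3)*(l^2 + 8*l + 16) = (l - 2)*(l + 3)*(l + 4)*(l + 4)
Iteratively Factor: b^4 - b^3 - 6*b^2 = (b)*(b^3 - b^2 - 6*b) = b*(b + 2)*(b^2 - 3*b) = b^2*(b + 2)*(b - 3)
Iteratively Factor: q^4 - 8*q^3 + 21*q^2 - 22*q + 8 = (q - 2)*(q^3 - 6*q^2 + 9*q - 4) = (q - 2)*(q - 1)*(q^2 - 5*q + 4) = (q - 4)*(q - 2)*(q - 1)*(q - 1)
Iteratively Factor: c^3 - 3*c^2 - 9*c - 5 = (c + 1)*(c^2 - 4*c - 5) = (c - 5)*(c + 1)*(c + 1)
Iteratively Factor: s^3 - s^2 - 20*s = (s + 4)*(s^2 - 5*s) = s*(s + 4)*(s - 5)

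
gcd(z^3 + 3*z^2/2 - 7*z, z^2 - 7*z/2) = z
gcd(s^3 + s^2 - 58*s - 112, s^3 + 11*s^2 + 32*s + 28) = s^2 + 9*s + 14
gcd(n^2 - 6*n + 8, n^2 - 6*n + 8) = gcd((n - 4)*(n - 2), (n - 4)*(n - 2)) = n^2 - 6*n + 8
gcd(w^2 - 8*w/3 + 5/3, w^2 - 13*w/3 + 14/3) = 1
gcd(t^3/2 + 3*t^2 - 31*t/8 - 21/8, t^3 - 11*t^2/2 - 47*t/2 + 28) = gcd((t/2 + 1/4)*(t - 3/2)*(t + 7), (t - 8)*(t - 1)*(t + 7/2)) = 1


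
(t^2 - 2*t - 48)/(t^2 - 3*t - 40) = (t + 6)/(t + 5)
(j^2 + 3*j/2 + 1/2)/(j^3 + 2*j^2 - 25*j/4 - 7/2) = 2*(j + 1)/(2*j^2 + 3*j - 14)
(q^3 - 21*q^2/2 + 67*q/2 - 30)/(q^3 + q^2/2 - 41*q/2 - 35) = (2*q^2 - 11*q + 12)/(2*q^2 + 11*q + 14)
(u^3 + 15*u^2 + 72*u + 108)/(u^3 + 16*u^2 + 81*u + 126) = (u + 6)/(u + 7)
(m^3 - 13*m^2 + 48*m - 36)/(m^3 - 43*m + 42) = (m - 6)/(m + 7)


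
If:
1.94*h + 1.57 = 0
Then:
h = -0.81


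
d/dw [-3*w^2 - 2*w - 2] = -6*w - 2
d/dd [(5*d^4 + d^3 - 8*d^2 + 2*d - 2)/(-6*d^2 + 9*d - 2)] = (-60*d^5 + 129*d^4 - 22*d^3 - 66*d^2 + 8*d + 14)/(36*d^4 - 108*d^3 + 105*d^2 - 36*d + 4)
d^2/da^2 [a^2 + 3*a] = 2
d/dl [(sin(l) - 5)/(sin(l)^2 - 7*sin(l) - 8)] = (10*sin(l) + cos(l)^2 - 44)*cos(l)/((sin(l) - 8)^2*(sin(l) + 1)^2)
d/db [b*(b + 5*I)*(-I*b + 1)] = -3*I*b^2 + 12*b + 5*I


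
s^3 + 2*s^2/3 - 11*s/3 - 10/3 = (s - 2)*(s + 1)*(s + 5/3)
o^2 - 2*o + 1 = (o - 1)^2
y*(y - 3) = y^2 - 3*y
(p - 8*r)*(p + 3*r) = p^2 - 5*p*r - 24*r^2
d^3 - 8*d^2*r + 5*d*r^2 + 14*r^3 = (d - 7*r)*(d - 2*r)*(d + r)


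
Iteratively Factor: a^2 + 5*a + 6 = (a + 3)*(a + 2)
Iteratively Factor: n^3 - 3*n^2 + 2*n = (n)*(n^2 - 3*n + 2) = n*(n - 2)*(n - 1)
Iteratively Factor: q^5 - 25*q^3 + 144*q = (q - 3)*(q^4 + 3*q^3 - 16*q^2 - 48*q) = (q - 4)*(q - 3)*(q^3 + 7*q^2 + 12*q) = q*(q - 4)*(q - 3)*(q^2 + 7*q + 12) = q*(q - 4)*(q - 3)*(q + 3)*(q + 4)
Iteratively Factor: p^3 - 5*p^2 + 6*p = (p)*(p^2 - 5*p + 6) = p*(p - 3)*(p - 2)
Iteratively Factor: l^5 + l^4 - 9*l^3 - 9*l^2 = (l + 1)*(l^4 - 9*l^2) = l*(l + 1)*(l^3 - 9*l) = l*(l + 1)*(l + 3)*(l^2 - 3*l) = l*(l - 3)*(l + 1)*(l + 3)*(l)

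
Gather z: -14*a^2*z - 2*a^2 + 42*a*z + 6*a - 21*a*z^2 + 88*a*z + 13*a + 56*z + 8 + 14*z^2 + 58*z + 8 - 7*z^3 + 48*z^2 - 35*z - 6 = -2*a^2 + 19*a - 7*z^3 + z^2*(62 - 21*a) + z*(-14*a^2 + 130*a + 79) + 10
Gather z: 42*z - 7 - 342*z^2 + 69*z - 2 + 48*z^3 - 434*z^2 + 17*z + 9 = 48*z^3 - 776*z^2 + 128*z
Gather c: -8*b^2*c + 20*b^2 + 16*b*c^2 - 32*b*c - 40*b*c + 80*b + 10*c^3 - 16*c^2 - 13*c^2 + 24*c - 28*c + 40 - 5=20*b^2 + 80*b + 10*c^3 + c^2*(16*b - 29) + c*(-8*b^2 - 72*b - 4) + 35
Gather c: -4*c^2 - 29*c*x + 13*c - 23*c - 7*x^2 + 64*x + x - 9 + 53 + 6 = -4*c^2 + c*(-29*x - 10) - 7*x^2 + 65*x + 50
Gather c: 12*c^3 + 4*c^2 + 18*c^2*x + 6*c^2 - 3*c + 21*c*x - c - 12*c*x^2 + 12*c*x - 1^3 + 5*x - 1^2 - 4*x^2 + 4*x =12*c^3 + c^2*(18*x + 10) + c*(-12*x^2 + 33*x - 4) - 4*x^2 + 9*x - 2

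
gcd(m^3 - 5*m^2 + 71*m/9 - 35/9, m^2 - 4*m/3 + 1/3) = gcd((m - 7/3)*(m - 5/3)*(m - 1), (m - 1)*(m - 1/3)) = m - 1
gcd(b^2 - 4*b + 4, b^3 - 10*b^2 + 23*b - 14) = b - 2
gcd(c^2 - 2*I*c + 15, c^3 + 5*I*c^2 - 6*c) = c + 3*I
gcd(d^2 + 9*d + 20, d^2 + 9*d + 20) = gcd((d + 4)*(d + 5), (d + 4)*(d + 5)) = d^2 + 9*d + 20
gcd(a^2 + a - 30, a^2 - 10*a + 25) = a - 5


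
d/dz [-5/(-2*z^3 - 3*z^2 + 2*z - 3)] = 10*(-3*z^2 - 3*z + 1)/(2*z^3 + 3*z^2 - 2*z + 3)^2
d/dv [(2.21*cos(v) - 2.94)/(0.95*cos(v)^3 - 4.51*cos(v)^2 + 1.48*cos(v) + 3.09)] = (4.199*cos(v)^3 - 18.3461*cos(v)^2 + 26.5188*cos(v) - 11.1801)*sin(v)/(0.9025*cos(v)^6 - 8.569*cos(v)^5 + 23.1521*cos(v)^4 - 7.4786*cos(v)^3 - 25.6814*cos(v)^2 + 9.1464*cos(v) + 9.5481)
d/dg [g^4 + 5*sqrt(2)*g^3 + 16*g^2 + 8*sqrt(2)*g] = 4*g^3 + 15*sqrt(2)*g^2 + 32*g + 8*sqrt(2)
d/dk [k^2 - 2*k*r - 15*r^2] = 2*k - 2*r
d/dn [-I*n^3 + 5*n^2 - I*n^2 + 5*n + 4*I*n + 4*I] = -3*I*n^2 + 2*n*(5 - I) + 5 + 4*I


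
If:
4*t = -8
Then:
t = -2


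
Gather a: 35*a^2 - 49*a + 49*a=35*a^2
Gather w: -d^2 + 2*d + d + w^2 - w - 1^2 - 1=-d^2 + 3*d + w^2 - w - 2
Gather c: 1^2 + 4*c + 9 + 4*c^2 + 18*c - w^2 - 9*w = 4*c^2 + 22*c - w^2 - 9*w + 10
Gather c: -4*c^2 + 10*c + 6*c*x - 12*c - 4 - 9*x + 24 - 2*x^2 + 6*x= -4*c^2 + c*(6*x - 2) - 2*x^2 - 3*x + 20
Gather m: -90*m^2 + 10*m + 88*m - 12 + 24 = -90*m^2 + 98*m + 12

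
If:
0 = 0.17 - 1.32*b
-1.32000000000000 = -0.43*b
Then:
No Solution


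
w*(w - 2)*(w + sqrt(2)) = w^3 - 2*w^2 + sqrt(2)*w^2 - 2*sqrt(2)*w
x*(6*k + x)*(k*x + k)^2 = 6*k^3*x^3 + 12*k^3*x^2 + 6*k^3*x + k^2*x^4 + 2*k^2*x^3 + k^2*x^2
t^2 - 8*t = t*(t - 8)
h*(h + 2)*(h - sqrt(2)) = h^3 - sqrt(2)*h^2 + 2*h^2 - 2*sqrt(2)*h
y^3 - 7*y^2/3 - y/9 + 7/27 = (y - 7/3)*(y - 1/3)*(y + 1/3)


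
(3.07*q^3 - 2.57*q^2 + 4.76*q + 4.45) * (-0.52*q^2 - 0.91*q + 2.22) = -1.5964*q^5 - 1.4573*q^4 + 6.6789*q^3 - 12.351*q^2 + 6.5177*q + 9.879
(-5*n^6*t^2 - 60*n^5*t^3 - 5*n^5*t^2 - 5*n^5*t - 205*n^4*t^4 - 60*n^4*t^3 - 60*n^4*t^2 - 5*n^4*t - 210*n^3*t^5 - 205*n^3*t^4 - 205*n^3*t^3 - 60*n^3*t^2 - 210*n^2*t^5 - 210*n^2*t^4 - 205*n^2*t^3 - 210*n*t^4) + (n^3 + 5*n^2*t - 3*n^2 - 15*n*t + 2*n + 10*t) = -5*n^6*t^2 - 60*n^5*t^3 - 5*n^5*t^2 - 5*n^5*t - 205*n^4*t^4 - 60*n^4*t^3 - 60*n^4*t^2 - 5*n^4*t - 210*n^3*t^5 - 205*n^3*t^4 - 205*n^3*t^3 - 60*n^3*t^2 + n^3 - 210*n^2*t^5 - 210*n^2*t^4 - 205*n^2*t^3 + 5*n^2*t - 3*n^2 - 210*n*t^4 - 15*n*t + 2*n + 10*t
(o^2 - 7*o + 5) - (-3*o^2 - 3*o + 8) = 4*o^2 - 4*o - 3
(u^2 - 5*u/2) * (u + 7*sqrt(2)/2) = u^3 - 5*u^2/2 + 7*sqrt(2)*u^2/2 - 35*sqrt(2)*u/4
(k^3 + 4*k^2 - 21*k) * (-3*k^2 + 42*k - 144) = -3*k^5 + 30*k^4 + 87*k^3 - 1458*k^2 + 3024*k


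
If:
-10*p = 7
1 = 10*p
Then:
No Solution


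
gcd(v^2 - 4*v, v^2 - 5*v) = v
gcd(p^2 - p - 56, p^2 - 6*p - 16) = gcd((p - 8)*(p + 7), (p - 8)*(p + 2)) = p - 8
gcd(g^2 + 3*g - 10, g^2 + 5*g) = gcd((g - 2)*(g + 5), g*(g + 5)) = g + 5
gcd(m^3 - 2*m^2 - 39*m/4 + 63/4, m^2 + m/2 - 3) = m - 3/2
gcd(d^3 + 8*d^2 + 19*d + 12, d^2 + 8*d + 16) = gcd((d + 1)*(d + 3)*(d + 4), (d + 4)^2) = d + 4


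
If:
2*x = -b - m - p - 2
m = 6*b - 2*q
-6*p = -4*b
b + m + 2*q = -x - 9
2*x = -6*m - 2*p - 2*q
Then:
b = -62/55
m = 346/165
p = -124/165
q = -731/165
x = -61/55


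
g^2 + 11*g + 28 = (g + 4)*(g + 7)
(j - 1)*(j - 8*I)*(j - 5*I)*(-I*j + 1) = -I*j^4 - 12*j^3 + I*j^3 + 12*j^2 + 27*I*j^2 - 40*j - 27*I*j + 40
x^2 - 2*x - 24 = (x - 6)*(x + 4)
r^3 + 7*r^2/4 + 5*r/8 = r*(r + 1/2)*(r + 5/4)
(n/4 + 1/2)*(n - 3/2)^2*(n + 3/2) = n^4/4 + n^3/8 - 21*n^2/16 - 9*n/32 + 27/16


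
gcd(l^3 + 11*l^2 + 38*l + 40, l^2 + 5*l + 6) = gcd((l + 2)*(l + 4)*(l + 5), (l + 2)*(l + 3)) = l + 2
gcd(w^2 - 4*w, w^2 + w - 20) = w - 4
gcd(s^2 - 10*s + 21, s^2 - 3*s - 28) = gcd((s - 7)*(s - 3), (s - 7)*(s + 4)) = s - 7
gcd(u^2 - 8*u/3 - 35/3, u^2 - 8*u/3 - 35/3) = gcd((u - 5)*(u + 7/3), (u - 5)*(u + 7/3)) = u^2 - 8*u/3 - 35/3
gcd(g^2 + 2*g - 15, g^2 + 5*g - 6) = 1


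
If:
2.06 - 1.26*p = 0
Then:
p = 1.63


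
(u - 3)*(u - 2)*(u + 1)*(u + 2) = u^4 - 2*u^3 - 7*u^2 + 8*u + 12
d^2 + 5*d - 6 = (d - 1)*(d + 6)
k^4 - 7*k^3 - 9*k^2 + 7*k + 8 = (k - 8)*(k - 1)*(k + 1)^2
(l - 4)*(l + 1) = l^2 - 3*l - 4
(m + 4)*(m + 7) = m^2 + 11*m + 28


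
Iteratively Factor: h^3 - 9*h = (h + 3)*(h^2 - 3*h) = (h - 3)*(h + 3)*(h)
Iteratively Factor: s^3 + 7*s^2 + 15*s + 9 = (s + 3)*(s^2 + 4*s + 3) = (s + 3)^2*(s + 1)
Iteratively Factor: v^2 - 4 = (v + 2)*(v - 2)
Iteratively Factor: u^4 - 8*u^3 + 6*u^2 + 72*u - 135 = (u + 3)*(u^3 - 11*u^2 + 39*u - 45) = (u - 5)*(u + 3)*(u^2 - 6*u + 9) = (u - 5)*(u - 3)*(u + 3)*(u - 3)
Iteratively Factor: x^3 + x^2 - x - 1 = (x + 1)*(x^2 - 1) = (x + 1)^2*(x - 1)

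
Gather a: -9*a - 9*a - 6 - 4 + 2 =-18*a - 8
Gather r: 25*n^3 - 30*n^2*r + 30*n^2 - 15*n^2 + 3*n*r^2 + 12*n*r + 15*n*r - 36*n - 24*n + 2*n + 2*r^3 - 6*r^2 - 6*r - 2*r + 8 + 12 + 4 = 25*n^3 + 15*n^2 - 58*n + 2*r^3 + r^2*(3*n - 6) + r*(-30*n^2 + 27*n - 8) + 24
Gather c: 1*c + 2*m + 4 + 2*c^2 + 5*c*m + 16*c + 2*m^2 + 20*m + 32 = 2*c^2 + c*(5*m + 17) + 2*m^2 + 22*m + 36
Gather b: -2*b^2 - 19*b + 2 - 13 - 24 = -2*b^2 - 19*b - 35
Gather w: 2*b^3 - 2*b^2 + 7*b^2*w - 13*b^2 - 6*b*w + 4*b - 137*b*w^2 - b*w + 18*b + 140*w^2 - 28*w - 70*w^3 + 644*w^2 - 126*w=2*b^3 - 15*b^2 + 22*b - 70*w^3 + w^2*(784 - 137*b) + w*(7*b^2 - 7*b - 154)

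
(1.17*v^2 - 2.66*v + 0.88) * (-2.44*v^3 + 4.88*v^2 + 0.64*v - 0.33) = -2.8548*v^5 + 12.2*v^4 - 14.3792*v^3 + 2.2059*v^2 + 1.441*v - 0.2904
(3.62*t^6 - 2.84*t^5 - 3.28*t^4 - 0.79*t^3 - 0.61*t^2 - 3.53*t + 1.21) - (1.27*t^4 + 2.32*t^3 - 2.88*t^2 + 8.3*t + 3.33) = 3.62*t^6 - 2.84*t^5 - 4.55*t^4 - 3.11*t^3 + 2.27*t^2 - 11.83*t - 2.12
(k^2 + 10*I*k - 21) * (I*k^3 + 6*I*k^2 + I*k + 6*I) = I*k^5 - 10*k^4 + 6*I*k^4 - 60*k^3 - 20*I*k^3 - 10*k^2 - 120*I*k^2 - 60*k - 21*I*k - 126*I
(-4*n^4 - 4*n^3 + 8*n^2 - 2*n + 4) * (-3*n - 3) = 12*n^5 + 24*n^4 - 12*n^3 - 18*n^2 - 6*n - 12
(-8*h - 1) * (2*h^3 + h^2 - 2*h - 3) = -16*h^4 - 10*h^3 + 15*h^2 + 26*h + 3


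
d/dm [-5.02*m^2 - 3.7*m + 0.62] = -10.04*m - 3.7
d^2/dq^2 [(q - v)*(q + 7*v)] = 2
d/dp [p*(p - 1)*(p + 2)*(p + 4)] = 4*p^3 + 15*p^2 + 4*p - 8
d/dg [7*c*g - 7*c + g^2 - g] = 7*c + 2*g - 1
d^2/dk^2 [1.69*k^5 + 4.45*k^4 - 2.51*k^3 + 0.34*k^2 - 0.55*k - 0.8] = 33.8*k^3 + 53.4*k^2 - 15.06*k + 0.68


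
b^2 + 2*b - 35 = (b - 5)*(b + 7)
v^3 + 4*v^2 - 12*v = v*(v - 2)*(v + 6)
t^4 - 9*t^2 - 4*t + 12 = (t - 3)*(t - 1)*(t + 2)^2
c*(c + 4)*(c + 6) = c^3 + 10*c^2 + 24*c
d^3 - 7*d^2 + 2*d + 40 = (d - 5)*(d - 4)*(d + 2)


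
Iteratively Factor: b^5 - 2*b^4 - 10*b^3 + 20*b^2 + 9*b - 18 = (b - 1)*(b^4 - b^3 - 11*b^2 + 9*b + 18) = (b - 1)*(b + 3)*(b^3 - 4*b^2 + b + 6) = (b - 3)*(b - 1)*(b + 3)*(b^2 - b - 2) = (b - 3)*(b - 1)*(b + 1)*(b + 3)*(b - 2)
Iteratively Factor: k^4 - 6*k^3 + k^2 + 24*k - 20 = (k - 2)*(k^3 - 4*k^2 - 7*k + 10) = (k - 5)*(k - 2)*(k^2 + k - 2) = (k - 5)*(k - 2)*(k + 2)*(k - 1)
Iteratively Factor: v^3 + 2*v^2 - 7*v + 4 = (v - 1)*(v^2 + 3*v - 4) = (v - 1)*(v + 4)*(v - 1)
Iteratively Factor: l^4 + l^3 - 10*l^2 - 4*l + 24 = (l + 2)*(l^3 - l^2 - 8*l + 12) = (l - 2)*(l + 2)*(l^2 + l - 6) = (l - 2)*(l + 2)*(l + 3)*(l - 2)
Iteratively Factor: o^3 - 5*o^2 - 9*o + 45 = (o - 5)*(o^2 - 9) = (o - 5)*(o - 3)*(o + 3)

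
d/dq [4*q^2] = 8*q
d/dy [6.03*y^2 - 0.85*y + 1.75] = 12.06*y - 0.85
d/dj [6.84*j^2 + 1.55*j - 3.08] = 13.68*j + 1.55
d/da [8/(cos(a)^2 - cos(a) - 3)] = 8*(2*cos(a) - 1)*sin(a)/(sin(a)^2 + cos(a) + 2)^2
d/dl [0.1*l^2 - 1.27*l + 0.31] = 0.2*l - 1.27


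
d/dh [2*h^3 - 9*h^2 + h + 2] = 6*h^2 - 18*h + 1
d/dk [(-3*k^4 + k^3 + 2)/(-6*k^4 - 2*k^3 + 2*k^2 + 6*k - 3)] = (12*k^6 - 12*k^5 - 52*k^4 + 96*k^3 + 3*k^2 - 8*k - 12)/(36*k^8 + 24*k^7 - 20*k^6 - 80*k^5 + 16*k^4 + 36*k^3 + 24*k^2 - 36*k + 9)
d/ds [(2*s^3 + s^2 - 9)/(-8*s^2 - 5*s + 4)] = (-16*s^4 - 20*s^3 + 19*s^2 - 136*s - 45)/(64*s^4 + 80*s^3 - 39*s^2 - 40*s + 16)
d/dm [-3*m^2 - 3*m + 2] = -6*m - 3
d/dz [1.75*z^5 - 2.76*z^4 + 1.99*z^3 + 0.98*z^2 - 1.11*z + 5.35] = 8.75*z^4 - 11.04*z^3 + 5.97*z^2 + 1.96*z - 1.11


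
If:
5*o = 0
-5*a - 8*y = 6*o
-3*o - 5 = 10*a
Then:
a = -1/2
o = 0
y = 5/16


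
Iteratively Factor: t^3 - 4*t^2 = (t)*(t^2 - 4*t) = t*(t - 4)*(t)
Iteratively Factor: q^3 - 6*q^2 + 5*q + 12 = (q - 4)*(q^2 - 2*q - 3) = (q - 4)*(q + 1)*(q - 3)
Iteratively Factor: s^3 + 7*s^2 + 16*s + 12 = (s + 2)*(s^2 + 5*s + 6) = (s + 2)^2*(s + 3)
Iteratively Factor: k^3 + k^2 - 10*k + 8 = (k - 1)*(k^2 + 2*k - 8) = (k - 1)*(k + 4)*(k - 2)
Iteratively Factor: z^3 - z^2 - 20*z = (z)*(z^2 - z - 20) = z*(z + 4)*(z - 5)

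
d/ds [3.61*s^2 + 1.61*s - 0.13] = 7.22*s + 1.61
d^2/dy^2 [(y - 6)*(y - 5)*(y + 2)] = 6*y - 18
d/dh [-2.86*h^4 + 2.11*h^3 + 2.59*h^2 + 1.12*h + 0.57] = -11.44*h^3 + 6.33*h^2 + 5.18*h + 1.12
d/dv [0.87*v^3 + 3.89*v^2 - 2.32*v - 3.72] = 2.61*v^2 + 7.78*v - 2.32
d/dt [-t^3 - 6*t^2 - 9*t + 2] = -3*t^2 - 12*t - 9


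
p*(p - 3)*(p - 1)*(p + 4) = p^4 - 13*p^2 + 12*p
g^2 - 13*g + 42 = (g - 7)*(g - 6)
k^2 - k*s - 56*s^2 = (k - 8*s)*(k + 7*s)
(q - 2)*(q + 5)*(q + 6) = q^3 + 9*q^2 + 8*q - 60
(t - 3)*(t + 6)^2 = t^3 + 9*t^2 - 108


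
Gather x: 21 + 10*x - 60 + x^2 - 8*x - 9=x^2 + 2*x - 48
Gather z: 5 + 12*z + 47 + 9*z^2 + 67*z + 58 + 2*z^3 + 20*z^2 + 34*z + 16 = 2*z^3 + 29*z^2 + 113*z + 126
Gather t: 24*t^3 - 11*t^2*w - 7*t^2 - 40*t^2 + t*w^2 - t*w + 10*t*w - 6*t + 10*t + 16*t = 24*t^3 + t^2*(-11*w - 47) + t*(w^2 + 9*w + 20)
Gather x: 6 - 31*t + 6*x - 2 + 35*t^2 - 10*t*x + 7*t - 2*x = 35*t^2 - 24*t + x*(4 - 10*t) + 4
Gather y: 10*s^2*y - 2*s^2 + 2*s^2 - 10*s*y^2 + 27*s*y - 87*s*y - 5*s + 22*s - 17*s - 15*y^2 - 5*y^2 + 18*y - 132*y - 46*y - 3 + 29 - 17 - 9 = y^2*(-10*s - 20) + y*(10*s^2 - 60*s - 160)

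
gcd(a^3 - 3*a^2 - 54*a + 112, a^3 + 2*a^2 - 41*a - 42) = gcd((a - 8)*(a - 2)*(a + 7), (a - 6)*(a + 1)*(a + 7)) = a + 7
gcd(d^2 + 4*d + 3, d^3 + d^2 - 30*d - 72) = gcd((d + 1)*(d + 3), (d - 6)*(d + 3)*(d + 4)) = d + 3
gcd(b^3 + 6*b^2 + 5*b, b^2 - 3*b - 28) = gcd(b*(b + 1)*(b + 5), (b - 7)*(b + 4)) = 1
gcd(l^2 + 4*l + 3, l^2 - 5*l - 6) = l + 1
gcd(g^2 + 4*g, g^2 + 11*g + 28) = g + 4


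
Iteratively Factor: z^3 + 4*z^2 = (z)*(z^2 + 4*z) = z*(z + 4)*(z)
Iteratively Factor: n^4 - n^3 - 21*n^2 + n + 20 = (n + 1)*(n^3 - 2*n^2 - 19*n + 20) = (n + 1)*(n + 4)*(n^2 - 6*n + 5) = (n - 5)*(n + 1)*(n + 4)*(n - 1)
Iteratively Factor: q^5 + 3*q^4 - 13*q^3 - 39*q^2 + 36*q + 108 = (q - 2)*(q^4 + 5*q^3 - 3*q^2 - 45*q - 54) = (q - 2)*(q + 3)*(q^3 + 2*q^2 - 9*q - 18) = (q - 2)*(q + 2)*(q + 3)*(q^2 - 9) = (q - 3)*(q - 2)*(q + 2)*(q + 3)*(q + 3)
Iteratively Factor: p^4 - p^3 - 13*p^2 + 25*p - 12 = (p - 1)*(p^3 - 13*p + 12) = (p - 1)^2*(p^2 + p - 12) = (p - 3)*(p - 1)^2*(p + 4)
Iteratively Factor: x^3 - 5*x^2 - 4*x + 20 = (x + 2)*(x^2 - 7*x + 10) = (x - 5)*(x + 2)*(x - 2)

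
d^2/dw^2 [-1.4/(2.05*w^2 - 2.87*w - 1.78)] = (-11.767*w^2 + 16.4738*w + 1.4*(4.1*w - 2.87)*(8.2*w - 5.74) + 10.2172)/(-2.05*w^2 + 2.87*w + 1.78)^3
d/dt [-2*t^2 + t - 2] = 1 - 4*t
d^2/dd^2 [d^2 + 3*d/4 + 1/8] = 2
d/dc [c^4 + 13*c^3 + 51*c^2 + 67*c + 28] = 4*c^3 + 39*c^2 + 102*c + 67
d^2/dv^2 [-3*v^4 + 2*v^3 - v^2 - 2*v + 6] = -36*v^2 + 12*v - 2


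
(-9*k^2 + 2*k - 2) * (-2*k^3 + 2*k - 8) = 18*k^5 - 4*k^4 - 14*k^3 + 76*k^2 - 20*k + 16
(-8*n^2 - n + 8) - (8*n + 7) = -8*n^2 - 9*n + 1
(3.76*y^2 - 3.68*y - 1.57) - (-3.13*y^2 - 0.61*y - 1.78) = 6.89*y^2 - 3.07*y + 0.21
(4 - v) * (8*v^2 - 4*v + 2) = -8*v^3 + 36*v^2 - 18*v + 8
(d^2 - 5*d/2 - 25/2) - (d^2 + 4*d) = -13*d/2 - 25/2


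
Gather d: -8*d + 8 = 8 - 8*d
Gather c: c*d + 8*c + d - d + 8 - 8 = c*(d + 8)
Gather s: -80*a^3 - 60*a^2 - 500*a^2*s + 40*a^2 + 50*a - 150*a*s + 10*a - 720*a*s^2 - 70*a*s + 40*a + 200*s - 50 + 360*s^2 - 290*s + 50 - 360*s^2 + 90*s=-80*a^3 - 20*a^2 - 720*a*s^2 + 100*a + s*(-500*a^2 - 220*a)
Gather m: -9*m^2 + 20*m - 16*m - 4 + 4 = -9*m^2 + 4*m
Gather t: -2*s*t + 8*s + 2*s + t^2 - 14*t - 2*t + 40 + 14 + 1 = 10*s + t^2 + t*(-2*s - 16) + 55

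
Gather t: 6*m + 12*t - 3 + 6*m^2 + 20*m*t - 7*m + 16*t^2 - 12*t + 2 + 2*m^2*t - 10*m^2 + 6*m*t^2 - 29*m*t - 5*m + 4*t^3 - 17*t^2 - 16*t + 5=-4*m^2 - 6*m + 4*t^3 + t^2*(6*m - 1) + t*(2*m^2 - 9*m - 16) + 4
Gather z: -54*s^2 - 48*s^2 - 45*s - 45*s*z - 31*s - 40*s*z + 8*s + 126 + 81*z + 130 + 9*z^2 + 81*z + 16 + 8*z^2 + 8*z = -102*s^2 - 68*s + 17*z^2 + z*(170 - 85*s) + 272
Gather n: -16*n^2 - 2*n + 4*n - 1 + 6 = -16*n^2 + 2*n + 5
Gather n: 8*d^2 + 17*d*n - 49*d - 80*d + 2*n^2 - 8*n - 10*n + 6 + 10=8*d^2 - 129*d + 2*n^2 + n*(17*d - 18) + 16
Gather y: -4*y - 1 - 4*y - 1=-8*y - 2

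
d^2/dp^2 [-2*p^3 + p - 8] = -12*p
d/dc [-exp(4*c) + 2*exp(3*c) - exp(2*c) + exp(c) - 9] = (-4*exp(3*c) + 6*exp(2*c) - 2*exp(c) + 1)*exp(c)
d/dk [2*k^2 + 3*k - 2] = 4*k + 3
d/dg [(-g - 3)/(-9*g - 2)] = -25/(9*g + 2)^2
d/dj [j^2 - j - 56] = 2*j - 1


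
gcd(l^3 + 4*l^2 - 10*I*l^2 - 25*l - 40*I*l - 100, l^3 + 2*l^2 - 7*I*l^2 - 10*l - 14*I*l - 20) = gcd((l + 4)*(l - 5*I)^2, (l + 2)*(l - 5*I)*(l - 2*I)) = l - 5*I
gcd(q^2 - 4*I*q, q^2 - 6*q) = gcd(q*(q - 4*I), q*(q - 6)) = q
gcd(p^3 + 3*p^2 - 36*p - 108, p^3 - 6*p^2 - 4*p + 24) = p - 6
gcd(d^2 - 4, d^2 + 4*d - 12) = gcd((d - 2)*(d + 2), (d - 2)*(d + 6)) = d - 2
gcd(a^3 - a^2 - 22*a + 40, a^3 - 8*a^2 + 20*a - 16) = a^2 - 6*a + 8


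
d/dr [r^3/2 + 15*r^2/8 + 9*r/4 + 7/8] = 3*r^2/2 + 15*r/4 + 9/4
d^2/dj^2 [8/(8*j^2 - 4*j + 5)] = 128*(-8*j^2 + 4*j + 2*(4*j - 1)^2 - 5)/(8*j^2 - 4*j + 5)^3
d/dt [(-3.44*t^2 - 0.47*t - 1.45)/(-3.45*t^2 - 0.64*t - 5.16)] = (0.580100000000001*t^2 + 25.4958*t + 1.4972)/(11.9025*t^4 + 4.416*t^3 + 36.0136*t^2 + 6.6048*t + 26.6256)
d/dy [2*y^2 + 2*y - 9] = 4*y + 2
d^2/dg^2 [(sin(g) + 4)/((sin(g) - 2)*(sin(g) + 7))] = (-sin(g)^5 - 11*sin(g)^4 - 142*sin(g)^3 - 370*sin(g)^2 - 272*sin(g) + 452)/((sin(g) - 2)^3*(sin(g) + 7)^3)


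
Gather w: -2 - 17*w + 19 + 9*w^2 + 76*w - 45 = 9*w^2 + 59*w - 28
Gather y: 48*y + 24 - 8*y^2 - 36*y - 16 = -8*y^2 + 12*y + 8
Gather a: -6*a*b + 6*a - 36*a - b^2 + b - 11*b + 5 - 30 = a*(-6*b - 30) - b^2 - 10*b - 25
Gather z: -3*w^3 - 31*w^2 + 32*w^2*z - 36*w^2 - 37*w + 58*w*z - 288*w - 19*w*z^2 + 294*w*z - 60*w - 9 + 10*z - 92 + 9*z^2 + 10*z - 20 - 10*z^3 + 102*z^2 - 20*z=-3*w^3 - 67*w^2 - 385*w - 10*z^3 + z^2*(111 - 19*w) + z*(32*w^2 + 352*w) - 121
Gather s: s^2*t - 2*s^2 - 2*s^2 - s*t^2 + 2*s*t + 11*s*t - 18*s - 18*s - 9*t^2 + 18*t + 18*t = s^2*(t - 4) + s*(-t^2 + 13*t - 36) - 9*t^2 + 36*t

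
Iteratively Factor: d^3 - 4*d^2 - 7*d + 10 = (d - 5)*(d^2 + d - 2) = (d - 5)*(d - 1)*(d + 2)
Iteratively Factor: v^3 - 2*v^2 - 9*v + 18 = (v + 3)*(v^2 - 5*v + 6) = (v - 2)*(v + 3)*(v - 3)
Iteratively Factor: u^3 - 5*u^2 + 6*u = (u)*(u^2 - 5*u + 6) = u*(u - 3)*(u - 2)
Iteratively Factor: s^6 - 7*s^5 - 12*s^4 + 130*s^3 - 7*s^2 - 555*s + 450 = (s - 2)*(s^5 - 5*s^4 - 22*s^3 + 86*s^2 + 165*s - 225) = (s - 2)*(s + 3)*(s^4 - 8*s^3 + 2*s^2 + 80*s - 75) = (s - 2)*(s + 3)^2*(s^3 - 11*s^2 + 35*s - 25) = (s - 5)*(s - 2)*(s + 3)^2*(s^2 - 6*s + 5) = (s - 5)*(s - 2)*(s - 1)*(s + 3)^2*(s - 5)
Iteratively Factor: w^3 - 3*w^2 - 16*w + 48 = (w - 4)*(w^2 + w - 12) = (w - 4)*(w + 4)*(w - 3)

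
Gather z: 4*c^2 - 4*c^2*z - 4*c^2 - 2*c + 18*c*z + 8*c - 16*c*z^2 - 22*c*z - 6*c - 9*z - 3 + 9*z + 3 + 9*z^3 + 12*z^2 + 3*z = 9*z^3 + z^2*(12 - 16*c) + z*(-4*c^2 - 4*c + 3)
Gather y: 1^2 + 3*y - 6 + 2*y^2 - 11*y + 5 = 2*y^2 - 8*y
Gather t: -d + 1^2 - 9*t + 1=-d - 9*t + 2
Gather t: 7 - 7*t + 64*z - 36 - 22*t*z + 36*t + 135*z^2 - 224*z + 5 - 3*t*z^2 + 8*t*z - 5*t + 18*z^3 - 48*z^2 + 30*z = t*(-3*z^2 - 14*z + 24) + 18*z^3 + 87*z^2 - 130*z - 24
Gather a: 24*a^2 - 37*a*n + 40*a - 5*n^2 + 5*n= 24*a^2 + a*(40 - 37*n) - 5*n^2 + 5*n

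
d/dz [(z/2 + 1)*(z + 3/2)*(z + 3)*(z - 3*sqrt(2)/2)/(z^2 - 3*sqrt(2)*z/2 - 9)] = (8*z^5 - 24*sqrt(2)*z^4 + 26*z^4 - 78*sqrt(2)*z^3 - 108*z^3 - 621*z^2 + 162*sqrt(2)*z^2 - 972*z + 810*sqrt(2)*z - 486 + 729*sqrt(2))/(4*(2*z^4 - 6*sqrt(2)*z^3 - 27*z^2 + 54*sqrt(2)*z + 162))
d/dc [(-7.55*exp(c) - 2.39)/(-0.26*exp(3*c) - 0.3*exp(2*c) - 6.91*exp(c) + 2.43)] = (-(7.55*exp(c) + 2.39)*(0.78*exp(2*c) + 0.6*exp(c) + 6.91) + 1.963*exp(3*c) + 2.265*exp(2*c) + 52.1705*exp(c) - 18.3465)*exp(c)/(0.26*exp(3*c) + 0.3*exp(2*c) + 6.91*exp(c) - 2.43)^2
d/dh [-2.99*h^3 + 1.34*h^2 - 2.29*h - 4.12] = -8.97*h^2 + 2.68*h - 2.29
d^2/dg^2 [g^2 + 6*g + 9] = 2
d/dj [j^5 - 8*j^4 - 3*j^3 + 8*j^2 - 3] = j*(5*j^3 - 32*j^2 - 9*j + 16)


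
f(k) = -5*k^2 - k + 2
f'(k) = -10*k - 1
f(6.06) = -187.68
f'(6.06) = -61.60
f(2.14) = -23.04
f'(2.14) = -22.40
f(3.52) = -63.47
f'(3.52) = -36.20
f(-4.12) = -78.75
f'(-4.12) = 40.20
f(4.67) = -111.71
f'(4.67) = -47.70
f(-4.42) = -91.26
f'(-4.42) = 43.20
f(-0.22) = 1.98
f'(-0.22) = 1.20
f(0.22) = 1.54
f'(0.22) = -3.20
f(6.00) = -184.00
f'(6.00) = -61.00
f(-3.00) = -40.00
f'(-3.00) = 29.00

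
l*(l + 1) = l^2 + l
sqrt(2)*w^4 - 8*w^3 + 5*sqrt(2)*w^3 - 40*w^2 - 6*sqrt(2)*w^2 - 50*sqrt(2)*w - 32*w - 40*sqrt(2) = (w + 4)*(w - 5*sqrt(2))*(w + sqrt(2))*(sqrt(2)*w + sqrt(2))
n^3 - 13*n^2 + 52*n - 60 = (n - 6)*(n - 5)*(n - 2)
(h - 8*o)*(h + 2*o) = h^2 - 6*h*o - 16*o^2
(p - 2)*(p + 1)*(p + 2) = p^3 + p^2 - 4*p - 4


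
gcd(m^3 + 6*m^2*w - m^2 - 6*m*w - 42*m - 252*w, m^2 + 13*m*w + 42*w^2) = m + 6*w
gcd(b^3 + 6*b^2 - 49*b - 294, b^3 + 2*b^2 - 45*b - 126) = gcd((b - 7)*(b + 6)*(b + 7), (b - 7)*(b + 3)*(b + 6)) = b^2 - b - 42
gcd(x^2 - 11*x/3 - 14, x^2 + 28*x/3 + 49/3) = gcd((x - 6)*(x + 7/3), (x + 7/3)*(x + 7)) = x + 7/3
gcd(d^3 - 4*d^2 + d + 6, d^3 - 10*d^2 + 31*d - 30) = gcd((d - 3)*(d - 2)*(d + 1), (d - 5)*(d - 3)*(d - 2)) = d^2 - 5*d + 6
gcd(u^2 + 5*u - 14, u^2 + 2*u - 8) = u - 2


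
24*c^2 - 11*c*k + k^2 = (-8*c + k)*(-3*c + k)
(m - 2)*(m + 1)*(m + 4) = m^3 + 3*m^2 - 6*m - 8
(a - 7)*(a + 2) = a^2 - 5*a - 14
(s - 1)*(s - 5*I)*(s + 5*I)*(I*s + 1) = I*s^4 + s^3 - I*s^3 - s^2 + 25*I*s^2 + 25*s - 25*I*s - 25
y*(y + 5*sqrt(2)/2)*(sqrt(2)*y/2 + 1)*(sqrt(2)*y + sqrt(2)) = y^4 + y^3 + 7*sqrt(2)*y^3/2 + 7*sqrt(2)*y^2/2 + 5*y^2 + 5*y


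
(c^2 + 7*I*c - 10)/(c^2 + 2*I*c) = (c + 5*I)/c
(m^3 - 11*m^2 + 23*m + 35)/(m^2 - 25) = (m^2 - 6*m - 7)/(m + 5)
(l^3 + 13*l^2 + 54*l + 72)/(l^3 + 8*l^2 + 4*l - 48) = (l + 3)/(l - 2)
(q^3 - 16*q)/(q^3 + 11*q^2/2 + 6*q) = 2*(q - 4)/(2*q + 3)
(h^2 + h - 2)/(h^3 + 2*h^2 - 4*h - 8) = (h - 1)/(h^2 - 4)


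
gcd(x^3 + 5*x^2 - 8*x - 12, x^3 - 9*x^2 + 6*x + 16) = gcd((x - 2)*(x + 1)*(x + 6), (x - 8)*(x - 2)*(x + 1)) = x^2 - x - 2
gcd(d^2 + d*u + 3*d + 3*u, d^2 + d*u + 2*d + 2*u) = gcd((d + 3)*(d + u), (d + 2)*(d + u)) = d + u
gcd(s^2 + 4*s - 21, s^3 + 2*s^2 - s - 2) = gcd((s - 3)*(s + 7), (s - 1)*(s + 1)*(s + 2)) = 1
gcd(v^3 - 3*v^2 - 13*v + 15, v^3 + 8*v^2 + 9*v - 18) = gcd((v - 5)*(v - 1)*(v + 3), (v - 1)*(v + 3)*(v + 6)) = v^2 + 2*v - 3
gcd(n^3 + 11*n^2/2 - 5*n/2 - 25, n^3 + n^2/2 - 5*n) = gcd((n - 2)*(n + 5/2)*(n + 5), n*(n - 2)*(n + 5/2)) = n^2 + n/2 - 5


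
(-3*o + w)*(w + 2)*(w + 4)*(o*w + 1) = -3*o^2*w^3 - 18*o^2*w^2 - 24*o^2*w + o*w^4 + 6*o*w^3 + 5*o*w^2 - 18*o*w - 24*o + w^3 + 6*w^2 + 8*w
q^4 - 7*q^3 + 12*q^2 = q^2*(q - 4)*(q - 3)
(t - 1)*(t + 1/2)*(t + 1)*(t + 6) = t^4 + 13*t^3/2 + 2*t^2 - 13*t/2 - 3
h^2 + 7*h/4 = h*(h + 7/4)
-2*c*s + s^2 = s*(-2*c + s)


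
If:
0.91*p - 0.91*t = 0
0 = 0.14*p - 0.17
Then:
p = 1.21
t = 1.21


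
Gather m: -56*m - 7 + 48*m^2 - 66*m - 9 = 48*m^2 - 122*m - 16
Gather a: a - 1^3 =a - 1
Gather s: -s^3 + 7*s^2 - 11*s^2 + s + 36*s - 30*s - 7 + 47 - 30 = -s^3 - 4*s^2 + 7*s + 10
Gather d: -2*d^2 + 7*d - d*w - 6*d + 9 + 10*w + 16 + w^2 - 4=-2*d^2 + d*(1 - w) + w^2 + 10*w + 21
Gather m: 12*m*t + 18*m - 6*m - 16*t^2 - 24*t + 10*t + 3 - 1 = m*(12*t + 12) - 16*t^2 - 14*t + 2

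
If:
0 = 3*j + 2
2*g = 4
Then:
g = 2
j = -2/3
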